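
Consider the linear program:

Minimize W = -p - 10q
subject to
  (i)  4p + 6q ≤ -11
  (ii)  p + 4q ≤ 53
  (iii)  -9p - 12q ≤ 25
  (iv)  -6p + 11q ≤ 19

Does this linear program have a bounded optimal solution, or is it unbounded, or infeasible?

bounded optimum

Corner points and W = -p - 10q:
  (-47/16, 1/8) → W = 27/16
  (-503/171, 7/57) → W = 293/171
The feasible region has finitely many vertices and no improving ray; the minimum is 27/16 at (-47/16, 1/8).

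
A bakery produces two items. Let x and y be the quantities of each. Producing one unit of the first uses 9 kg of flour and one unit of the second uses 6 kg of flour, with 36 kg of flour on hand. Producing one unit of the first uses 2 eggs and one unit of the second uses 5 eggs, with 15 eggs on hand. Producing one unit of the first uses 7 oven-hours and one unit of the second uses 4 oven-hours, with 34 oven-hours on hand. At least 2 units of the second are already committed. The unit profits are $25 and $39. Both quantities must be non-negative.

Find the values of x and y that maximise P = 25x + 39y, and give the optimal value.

x = 5/2, y = 2, maximum P = 281/2

Vertices and P = 25x + 39y:
  (0, 3) → P = 117
  (0, 2) → P = 78
  (5/2, 2) → P = 281/2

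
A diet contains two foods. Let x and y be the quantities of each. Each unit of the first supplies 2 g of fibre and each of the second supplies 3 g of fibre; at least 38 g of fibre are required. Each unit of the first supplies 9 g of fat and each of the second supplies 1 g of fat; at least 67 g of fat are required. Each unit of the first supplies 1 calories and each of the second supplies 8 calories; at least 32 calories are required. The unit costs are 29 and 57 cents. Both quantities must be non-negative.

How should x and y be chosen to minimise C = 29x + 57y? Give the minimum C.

Feasible corners and C = 29x + 57y:
  (0, 67) → C = 3819
  (32, 0) → C = 928
  (163/25, 208/25) → C = 16583/25
  (16, 2) → C = 578
The feasible region is unbounded (it extends along (0, 1), (1, 0)), but C strictly increases along every unbounded feasible direction, so there is no improving ray and the minimum is attained at a vertex.

x = 16, y = 2, minimum C = 578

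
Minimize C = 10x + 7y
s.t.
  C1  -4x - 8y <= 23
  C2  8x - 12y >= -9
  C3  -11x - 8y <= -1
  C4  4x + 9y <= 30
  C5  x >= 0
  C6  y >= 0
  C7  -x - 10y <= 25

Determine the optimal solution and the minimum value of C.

x = 0, y = 1/8, minimum C = 7/8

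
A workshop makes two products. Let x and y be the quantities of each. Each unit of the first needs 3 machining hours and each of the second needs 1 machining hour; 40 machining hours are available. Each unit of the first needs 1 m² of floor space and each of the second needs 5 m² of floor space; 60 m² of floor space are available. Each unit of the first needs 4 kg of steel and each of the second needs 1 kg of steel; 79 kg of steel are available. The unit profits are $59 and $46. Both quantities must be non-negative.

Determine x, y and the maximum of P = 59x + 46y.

Extreme points and P = 59x + 46y:
  (0, 0) → P = 0
  (0, 12) → P = 552
  (40/3, 0) → P = 2360/3
  (10, 10) → P = 1050

At the optimal vertex, 3x + y = 40 and x + 5y = 60.
Solving simultaneously gives x = 10, y = 10.

x = 10, y = 10, maximum P = 1050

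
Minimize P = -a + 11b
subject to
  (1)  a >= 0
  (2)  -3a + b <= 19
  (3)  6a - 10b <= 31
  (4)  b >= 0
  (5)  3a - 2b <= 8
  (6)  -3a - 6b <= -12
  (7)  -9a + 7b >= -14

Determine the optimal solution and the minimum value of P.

Feasible corners and P = -a + 11b:
  (0, 19) → P = 209
  (0, 2) → P = 22
  (28/3, 10) → P = 302/3
  (56/25, 22/25) → P = 186/25
The feasible region is unbounded (it extends along (2, 3), (1, 3)), but P strictly increases along every unbounded feasible direction, so there is no improving ray and the minimum is attained at a vertex.

a = 56/25, b = 22/25, minimum P = 186/25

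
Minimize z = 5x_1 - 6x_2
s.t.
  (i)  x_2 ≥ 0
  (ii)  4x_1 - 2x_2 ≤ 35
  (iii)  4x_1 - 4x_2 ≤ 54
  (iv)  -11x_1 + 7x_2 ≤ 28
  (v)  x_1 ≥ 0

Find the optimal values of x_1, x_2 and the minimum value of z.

x_1 = 301/6, x_2 = 497/6, minimum z = -1477/6

Feasible corners and z = 5x_1 - 6x_2:
  (35/4, 0) → z = 175/4
  (0, 0) → z = 0
  (301/6, 497/6) → z = -1477/6
  (0, 4) → z = -24

The binding constraints are 4x_1 - 2x_2 = 35 and -11x_1 + 7x_2 = 28.
Solving simultaneously gives x_1 = 301/6, x_2 = 497/6.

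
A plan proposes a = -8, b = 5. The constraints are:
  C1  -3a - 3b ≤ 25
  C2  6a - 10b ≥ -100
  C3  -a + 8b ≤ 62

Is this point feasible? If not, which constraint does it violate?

feasible

C1: 9 ≤ 25 ✓
C2: -98 ≥ -100 ✓
C3: 48 ≤ 62 ✓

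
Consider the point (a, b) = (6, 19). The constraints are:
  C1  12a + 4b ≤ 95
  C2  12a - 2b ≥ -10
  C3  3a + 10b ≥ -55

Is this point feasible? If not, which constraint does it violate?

Constraint C1: 12a + 4b = 148, which is not ≤ 95. All other constraints are satisfied.

not feasible — violates C1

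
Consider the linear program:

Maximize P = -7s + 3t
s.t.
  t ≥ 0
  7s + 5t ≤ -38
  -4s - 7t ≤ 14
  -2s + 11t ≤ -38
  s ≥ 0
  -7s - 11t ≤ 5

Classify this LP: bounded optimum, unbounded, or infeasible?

The boundaries t = 0 and -2s + 11t = -38 meet at (19, 0), but that point violates 7s + 5t ≤ -38. Every candidate vertex is excluded by some other constraint, so the feasible region is empty.

infeasible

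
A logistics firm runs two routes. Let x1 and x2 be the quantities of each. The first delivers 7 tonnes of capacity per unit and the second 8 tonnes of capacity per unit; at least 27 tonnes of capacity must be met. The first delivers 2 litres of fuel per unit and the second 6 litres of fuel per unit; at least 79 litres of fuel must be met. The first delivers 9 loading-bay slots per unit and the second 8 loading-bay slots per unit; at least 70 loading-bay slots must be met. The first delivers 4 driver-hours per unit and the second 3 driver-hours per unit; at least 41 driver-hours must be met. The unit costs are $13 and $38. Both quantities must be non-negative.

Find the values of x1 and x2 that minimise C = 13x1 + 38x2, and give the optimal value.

Feasible corners and C = 13x1 + 38x2:
  (0, 41/3) → C = 1558/3
  (79/2, 0) → C = 1027/2
  (1/2, 13) → C = 1001/2
The feasible region is unbounded (it extends along (0, 1), (1, 0)), but C strictly increases along every unbounded feasible direction, so there is no improving ray and the minimum is attained at a vertex.

The optimum lies where 2x1 + 6x2 = 79 and 4x1 + 3x2 = 41.
Solving simultaneously gives x1 = 1/2, x2 = 13.

x1 = 1/2, x2 = 13, minimum C = 1001/2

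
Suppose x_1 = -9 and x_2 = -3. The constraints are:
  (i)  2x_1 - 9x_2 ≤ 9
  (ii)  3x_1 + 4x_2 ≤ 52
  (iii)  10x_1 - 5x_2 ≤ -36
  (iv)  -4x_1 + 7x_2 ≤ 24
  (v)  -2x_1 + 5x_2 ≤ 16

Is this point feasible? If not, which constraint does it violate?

(i): 9 ≤ 9 ✓
(ii): -39 ≤ 52 ✓
(iii): -75 ≤ -36 ✓
(iv): 15 ≤ 24 ✓
(v): 3 ≤ 16 ✓

feasible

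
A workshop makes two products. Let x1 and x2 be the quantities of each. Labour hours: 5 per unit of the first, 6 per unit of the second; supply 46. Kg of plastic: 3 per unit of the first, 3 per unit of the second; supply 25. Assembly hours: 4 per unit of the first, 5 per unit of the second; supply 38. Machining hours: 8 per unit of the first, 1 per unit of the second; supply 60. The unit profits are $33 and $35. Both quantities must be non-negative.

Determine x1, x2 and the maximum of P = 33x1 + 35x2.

Feasible corners and P = 33x1 + 35x2:
  (0, 0) → P = 0
  (0, 38/5) → P = 266
  (15/2, 0) → P = 495/2
  (4, 13/3) → P = 851/3
  (2, 6) → P = 276
  (155/21, 20/21) → P = 5815/21

The binding constraints are 5x1 + 6x2 = 46 and 3x1 + 3x2 = 25.
Solving simultaneously gives x1 = 4, x2 = 13/3.

x1 = 4, x2 = 13/3, maximum P = 851/3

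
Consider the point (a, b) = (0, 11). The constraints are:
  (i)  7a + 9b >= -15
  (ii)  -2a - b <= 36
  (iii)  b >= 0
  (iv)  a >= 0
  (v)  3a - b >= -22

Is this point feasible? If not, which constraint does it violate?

feasible

(i): 99 ≥ -15 ✓
(ii): -11 ≤ 36 ✓
(iii): 11 ≥ 0 ✓
(iv): 0 ≥ 0 ✓
(v): -11 ≥ -22 ✓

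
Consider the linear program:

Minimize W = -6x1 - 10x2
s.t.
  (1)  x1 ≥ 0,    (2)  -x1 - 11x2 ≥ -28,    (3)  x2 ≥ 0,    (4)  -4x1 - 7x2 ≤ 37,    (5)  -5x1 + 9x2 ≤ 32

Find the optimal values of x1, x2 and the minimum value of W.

x1 = 28, x2 = 0, minimum W = -168

Feasible corners and W = -6x1 - 10x2:
  (0, 28/11) → W = -280/11
  (0, 0) → W = 0
  (28, 0) → W = -168

The optimum lies where -x1 - 11x2 = -28 and x2 = 0.
Solving simultaneously gives x1 = 28, x2 = 0.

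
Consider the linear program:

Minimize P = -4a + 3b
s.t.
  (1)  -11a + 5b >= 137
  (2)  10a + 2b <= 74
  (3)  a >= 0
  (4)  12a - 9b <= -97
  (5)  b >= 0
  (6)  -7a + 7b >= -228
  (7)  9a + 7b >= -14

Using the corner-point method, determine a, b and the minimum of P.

The optimum lies where -11a + 5b = 137 and a = 0.
Solving simultaneously gives a = 0, b = 137/5.

a = 0, b = 137/5, minimum P = 411/5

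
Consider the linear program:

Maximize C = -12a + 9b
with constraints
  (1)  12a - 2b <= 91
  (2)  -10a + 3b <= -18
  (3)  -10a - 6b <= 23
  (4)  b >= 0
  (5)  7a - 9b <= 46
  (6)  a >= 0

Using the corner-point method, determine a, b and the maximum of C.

Corner points and C = -12a + 9b:
  (237/16, 347/8) → C = 1701/8
  (727/94, 85/94) → C = -7959/94
  (9/5, 0) → C = -108/5
  (46/7, 0) → C = -552/7

a = 237/16, b = 347/8, maximum C = 1701/8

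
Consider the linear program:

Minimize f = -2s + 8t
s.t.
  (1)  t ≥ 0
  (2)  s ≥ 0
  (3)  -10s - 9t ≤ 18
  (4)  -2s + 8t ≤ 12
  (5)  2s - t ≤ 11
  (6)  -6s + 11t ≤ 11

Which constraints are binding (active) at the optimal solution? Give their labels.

(1) and (5)

Extreme points and f = -2s + 8t:
  (0, 0) → f = 0
  (11/2, 0) → f = -11
  (0, 1) → f = 8
  (50/7, 23/7) → f = 12
  (22/13, 25/13) → f = 12

The minimum is at (11/2, 0). Substituting into each constraint, equality holds for (1) and (5); the remaining constraints have slack.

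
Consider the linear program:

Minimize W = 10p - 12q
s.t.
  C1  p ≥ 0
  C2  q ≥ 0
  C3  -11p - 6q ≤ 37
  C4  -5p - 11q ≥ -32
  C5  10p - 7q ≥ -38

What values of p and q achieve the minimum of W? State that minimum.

The optimum lies where p = 0 and -5p - 11q = -32.
Solving simultaneously gives p = 0, q = 32/11.

p = 0, q = 32/11, minimum W = -384/11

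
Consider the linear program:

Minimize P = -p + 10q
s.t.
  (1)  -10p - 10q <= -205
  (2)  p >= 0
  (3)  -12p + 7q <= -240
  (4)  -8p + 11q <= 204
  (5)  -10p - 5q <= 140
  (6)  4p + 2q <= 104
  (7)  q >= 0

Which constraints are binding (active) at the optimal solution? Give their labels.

Vertices and P = -p + 10q:
  (767/38, 6/19) → P = -647/38
  (41/2, 0) → P = -41/2
  (302/13, 72/13) → P = 418/13
  (26, 0) → P = -26

The minimum is at (26, 0). Substituting into each constraint, equality holds for (6) and (7); the remaining constraints have slack.

(6) and (7)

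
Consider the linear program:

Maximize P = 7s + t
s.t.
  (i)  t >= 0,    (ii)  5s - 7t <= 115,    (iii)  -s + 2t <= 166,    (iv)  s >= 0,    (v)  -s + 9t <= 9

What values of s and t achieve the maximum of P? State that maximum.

s = 549/19, t = 80/19, maximum P = 3923/19

Feasible corners and P = 7s + t:
  (23, 0) → P = 161
  (0, 0) → P = 0
  (549/19, 80/19) → P = 3923/19
  (0, 1) → P = 1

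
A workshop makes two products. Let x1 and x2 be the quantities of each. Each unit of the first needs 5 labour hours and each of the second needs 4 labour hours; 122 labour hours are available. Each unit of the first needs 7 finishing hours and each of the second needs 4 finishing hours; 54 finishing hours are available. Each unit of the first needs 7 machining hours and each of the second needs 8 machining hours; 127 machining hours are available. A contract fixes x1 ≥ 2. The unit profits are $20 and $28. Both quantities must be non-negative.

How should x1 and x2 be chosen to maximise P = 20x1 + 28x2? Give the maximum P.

Feasible corners and P = 20x1 + 28x2:
  (54/7, 0) → P = 1080/7
  (2, 0) → P = 40
  (2, 10) → P = 320

The binding constraints are 7x1 + 4x2 = 54 and x1 = 2.
Solving simultaneously gives x1 = 2, x2 = 10.

x1 = 2, x2 = 10, maximum P = 320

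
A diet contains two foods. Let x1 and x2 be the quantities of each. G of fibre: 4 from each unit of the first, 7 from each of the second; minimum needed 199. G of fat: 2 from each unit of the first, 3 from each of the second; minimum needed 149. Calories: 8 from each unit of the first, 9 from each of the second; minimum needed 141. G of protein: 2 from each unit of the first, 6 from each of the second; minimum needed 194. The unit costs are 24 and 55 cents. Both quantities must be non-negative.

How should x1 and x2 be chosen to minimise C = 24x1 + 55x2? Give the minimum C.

Feasible corners and C = 24x1 + 55x2:
  (0, 149/3) → C = 8195/3
  (97, 0) → C = 2328
  (52, 15) → C = 2073
The feasible region is unbounded (it extends along (0, 1), (1, 0)), but C strictly increases along every unbounded feasible direction, so there is no improving ray and the minimum is attained at a vertex.

The optimum lies where 2x1 + 3x2 = 149 and 2x1 + 6x2 = 194.
Solving simultaneously gives x1 = 52, x2 = 15.

x1 = 52, x2 = 15, minimum C = 2073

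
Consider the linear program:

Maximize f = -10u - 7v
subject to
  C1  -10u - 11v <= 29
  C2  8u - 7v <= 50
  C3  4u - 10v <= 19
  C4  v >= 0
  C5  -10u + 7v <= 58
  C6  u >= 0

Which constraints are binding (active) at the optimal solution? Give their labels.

Feasible corners and f = -10u - 7v:
  (367/52, 12/13) → f = -2003/26
  (19/4, 0) → f = -95/2
  (0, 0) → f = 0
  (0, 58/7) → f = -58
The feasible region is unbounded (it extends along (7, 10), (7, 8)), but f strictly decreases along every unbounded feasible direction, so there is no improving ray and the maximum is attained at a vertex.

The maximum is at (0, 0). Substituting into each constraint, equality holds for C4 and C6; the remaining constraints have slack.

C4 and C6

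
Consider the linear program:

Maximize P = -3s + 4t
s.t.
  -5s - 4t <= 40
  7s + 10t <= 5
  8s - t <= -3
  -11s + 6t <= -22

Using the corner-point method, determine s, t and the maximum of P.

s = -40/37, t = -209/37, maximum P = -716/37

Extreme points and P = -3s + 4t:
  (-52/37, -305/37) → P = -1064/37
  (-76/37, -275/37) → P = -872/37
  (-40/37, -209/37) → P = -716/37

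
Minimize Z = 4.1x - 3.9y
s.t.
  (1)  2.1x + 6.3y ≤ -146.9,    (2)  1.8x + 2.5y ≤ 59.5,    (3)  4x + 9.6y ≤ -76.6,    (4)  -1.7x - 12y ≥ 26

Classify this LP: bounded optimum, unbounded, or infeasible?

From the feasible point (74210/609, -12979/203), moving in the direction (-12, 1.7) keeps every constraint satisfied while Z decreases without bound.

unbounded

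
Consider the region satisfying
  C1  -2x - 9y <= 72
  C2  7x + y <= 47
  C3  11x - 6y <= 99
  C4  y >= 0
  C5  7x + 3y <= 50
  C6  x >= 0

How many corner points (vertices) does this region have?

The feasible vertices (each the meet of two boundaries and inside every other half-plane) are:
  (47/7, 0)
  (13/2, 3/2)
  (0, 0)
  (0, 50/3)

4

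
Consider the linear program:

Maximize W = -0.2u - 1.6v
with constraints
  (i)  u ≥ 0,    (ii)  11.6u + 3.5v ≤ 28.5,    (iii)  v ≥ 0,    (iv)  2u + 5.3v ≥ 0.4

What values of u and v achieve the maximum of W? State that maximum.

The binding constraints are v = 0 and 2u + 5.3v = 0.4.
Solving simultaneously gives u = 1/5, v = 0.

u = 0.2, v = 0, maximum W = -0.04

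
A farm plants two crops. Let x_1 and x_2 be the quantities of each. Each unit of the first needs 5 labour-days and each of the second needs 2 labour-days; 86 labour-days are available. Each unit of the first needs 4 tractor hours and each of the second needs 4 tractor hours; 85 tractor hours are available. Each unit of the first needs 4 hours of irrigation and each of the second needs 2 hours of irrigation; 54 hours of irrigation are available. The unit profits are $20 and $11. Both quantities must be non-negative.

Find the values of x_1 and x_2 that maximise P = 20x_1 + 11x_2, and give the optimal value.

x_1 = 23/4, x_2 = 31/2, maximum P = 571/2

Vertices and P = 20x_1 + 11x_2:
  (0, 0) → P = 0
  (0, 85/4) → P = 935/4
  (27/2, 0) → P = 270
  (23/4, 31/2) → P = 571/2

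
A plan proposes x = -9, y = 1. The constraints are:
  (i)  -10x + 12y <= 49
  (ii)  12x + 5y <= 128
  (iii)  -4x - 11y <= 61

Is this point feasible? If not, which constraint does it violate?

Constraint (i): -10x + 12y = 102, which is not ≤ 49. All other constraints are satisfied.

not feasible — violates (i)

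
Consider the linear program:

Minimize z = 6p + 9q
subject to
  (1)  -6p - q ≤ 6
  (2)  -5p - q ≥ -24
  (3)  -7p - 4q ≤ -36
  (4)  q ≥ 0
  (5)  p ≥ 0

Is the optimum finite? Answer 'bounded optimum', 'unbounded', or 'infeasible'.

bounded optimum

Vertices and z = 6p + 9q:
  (60/13, 12/13) → z = 36
  (0, 24) → z = 216
  (0, 9) → z = 81
The feasible region has finitely many vertices and no improving ray; the minimum is 36 at (60/13, 12/13).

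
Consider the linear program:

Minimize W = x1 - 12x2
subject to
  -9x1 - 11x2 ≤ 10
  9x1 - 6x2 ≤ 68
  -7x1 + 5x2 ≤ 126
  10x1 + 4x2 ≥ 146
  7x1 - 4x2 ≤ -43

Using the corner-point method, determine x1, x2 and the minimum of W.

Extreme points and W = x1 - 12x2:
  (113/39, 1141/39) → W = -13579/39
  (289/7, 83) → W = -6683/7
  (103/17, 363/17) → W = -4253/17

At the optimal vertex, -7x1 + 5x2 = 126 and 7x1 - 4x2 = -43.
Solving simultaneously gives x1 = 289/7, x2 = 83.

x1 = 289/7, x2 = 83, minimum W = -6683/7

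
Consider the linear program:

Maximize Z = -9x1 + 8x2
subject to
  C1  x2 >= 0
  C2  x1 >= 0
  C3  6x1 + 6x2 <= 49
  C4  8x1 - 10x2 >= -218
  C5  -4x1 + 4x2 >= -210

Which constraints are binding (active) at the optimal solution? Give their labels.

Vertices and Z = -9x1 + 8x2:
  (0, 0) → Z = 0
  (49/6, 0) → Z = -147/2
  (0, 49/6) → Z = 196/3

The maximum is at (0, 49/6). Substituting into each constraint, equality holds for C2 and C3; the remaining constraints have slack.

C2 and C3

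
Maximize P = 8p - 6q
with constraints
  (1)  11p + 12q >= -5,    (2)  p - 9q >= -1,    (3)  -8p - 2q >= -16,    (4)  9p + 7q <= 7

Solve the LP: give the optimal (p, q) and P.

Corner points and P = 8p - 6q:
  (-19/37, 2/37) → P = -164/37
  (101/37, -108/37) → P = 1456/37
  (7/11, 2/11) → P = 4
  (49/19, -44/19) → P = 656/19

The optimum lies where 11p + 12q = -5 and -8p - 2q = -16.
Solving simultaneously gives p = 101/37, q = -108/37.

p = 101/37, q = -108/37, maximum P = 1456/37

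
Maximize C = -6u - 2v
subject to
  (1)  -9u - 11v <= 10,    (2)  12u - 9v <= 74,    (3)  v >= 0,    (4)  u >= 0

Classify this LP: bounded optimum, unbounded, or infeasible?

bounded optimum

Corner points and C = -6u - 2v:
  (37/6, 0) → C = -37
  (0, 0) → C = 0
The feasible region has finitely many vertices and no improving ray; the maximum is 0 at (0, 0).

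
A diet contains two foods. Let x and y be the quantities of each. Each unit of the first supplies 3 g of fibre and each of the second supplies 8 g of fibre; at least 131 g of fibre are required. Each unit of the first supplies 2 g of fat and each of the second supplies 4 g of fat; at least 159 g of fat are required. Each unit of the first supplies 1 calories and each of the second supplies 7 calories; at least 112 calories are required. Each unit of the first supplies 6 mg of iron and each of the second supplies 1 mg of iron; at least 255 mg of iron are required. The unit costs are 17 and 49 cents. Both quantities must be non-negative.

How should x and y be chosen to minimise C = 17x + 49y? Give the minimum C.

Feasible corners and C = 17x + 49y:
  (0, 255) → C = 12495
  (112, 0) → C = 1904
  (133/2, 13/2) → C = 1449
  (861/22, 222/11) → C = 36393/22
The feasible region is unbounded (it extends along (0, 1), (1, 0)), but C strictly increases along every unbounded feasible direction, so there is no improving ray and the minimum is attained at a vertex.

x = 133/2, y = 13/2, minimum C = 1449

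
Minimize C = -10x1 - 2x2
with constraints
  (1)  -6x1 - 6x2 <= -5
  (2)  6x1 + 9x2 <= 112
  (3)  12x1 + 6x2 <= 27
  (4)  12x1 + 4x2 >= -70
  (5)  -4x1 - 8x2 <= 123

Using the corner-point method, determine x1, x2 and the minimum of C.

Corner points and C = -10x1 - 2x2:
  (11/3, -17/6) → C = -31
  (-55/6, 10) → C = 215/3
  (-143/24, 197/12) → C = 107/4
  (-77/6, 21) → C = 259/3

x1 = 11/3, x2 = -17/6, minimum C = -31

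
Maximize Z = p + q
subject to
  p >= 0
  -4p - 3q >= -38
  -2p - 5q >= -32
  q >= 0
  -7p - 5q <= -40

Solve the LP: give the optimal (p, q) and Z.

Extreme points and Z = p + q:
  (47/7, 26/7) → Z = 73/7
  (19/2, 0) → Z = 19/2
  (8/5, 144/25) → Z = 184/25
  (40/7, 0) → Z = 40/7

At the optimal vertex, -4p - 3q = -38 and -2p - 5q = -32.
Solving simultaneously gives p = 47/7, q = 26/7.

p = 47/7, q = 26/7, maximum Z = 73/7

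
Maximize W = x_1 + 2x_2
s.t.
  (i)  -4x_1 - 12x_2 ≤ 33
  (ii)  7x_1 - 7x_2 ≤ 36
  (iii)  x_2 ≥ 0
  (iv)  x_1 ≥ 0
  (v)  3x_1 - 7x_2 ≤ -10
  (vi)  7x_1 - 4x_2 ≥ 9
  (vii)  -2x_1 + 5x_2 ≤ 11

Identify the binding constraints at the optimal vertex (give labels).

(ii) and (vii)

Vertices and W = x_1 + 2x_2:
  (23/2, 89/14) → W = 339/14
  (257/21, 149/21) → W = 185/7
  (103/37, 97/37) → W = 297/37
  (89/27, 95/27) → W = 31/3

The maximum is at (257/21, 149/21). Substituting into each constraint, equality holds for (ii) and (vii); the remaining constraints have slack.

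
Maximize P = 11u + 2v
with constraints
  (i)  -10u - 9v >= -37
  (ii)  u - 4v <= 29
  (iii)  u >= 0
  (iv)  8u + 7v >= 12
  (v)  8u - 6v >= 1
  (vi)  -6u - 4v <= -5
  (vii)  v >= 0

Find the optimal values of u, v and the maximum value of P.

Extreme points and P = 11u + 2v:
  (7/4, 13/6) → P = 283/12
  (37/10, 0) → P = 407/10
  (79/104, 11/13) → P = 1045/104
  (3/2, 0) → P = 33/2

At the optimal vertex, -10u - 9v = -37 and v = 0.
Solving simultaneously gives u = 37/10, v = 0.

u = 37/10, v = 0, maximum P = 407/10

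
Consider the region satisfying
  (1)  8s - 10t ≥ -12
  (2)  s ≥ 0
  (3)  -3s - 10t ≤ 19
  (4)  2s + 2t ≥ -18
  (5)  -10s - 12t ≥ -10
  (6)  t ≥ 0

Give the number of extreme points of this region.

3

The feasible vertices (each the meet of two boundaries and inside every other half-plane) are:
  (0, 5/6)
  (0, 0)
  (1, 0)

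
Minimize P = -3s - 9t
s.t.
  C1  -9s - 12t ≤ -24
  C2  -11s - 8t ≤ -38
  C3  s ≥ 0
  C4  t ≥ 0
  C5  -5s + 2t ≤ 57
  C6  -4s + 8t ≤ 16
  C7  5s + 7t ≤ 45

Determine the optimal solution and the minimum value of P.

Extreme points and P = -3s - 9t:
  (38/11, 0) → P = -114/11
  (22/15, 41/15) → P = -29
  (9, 0) → P = -27
  (62/17, 65/17) → P = -771/17

At the optimal vertex, -4s + 8t = 16 and 5s + 7t = 45.
Solving simultaneously gives s = 62/17, t = 65/17.

s = 62/17, t = 65/17, minimum P = -771/17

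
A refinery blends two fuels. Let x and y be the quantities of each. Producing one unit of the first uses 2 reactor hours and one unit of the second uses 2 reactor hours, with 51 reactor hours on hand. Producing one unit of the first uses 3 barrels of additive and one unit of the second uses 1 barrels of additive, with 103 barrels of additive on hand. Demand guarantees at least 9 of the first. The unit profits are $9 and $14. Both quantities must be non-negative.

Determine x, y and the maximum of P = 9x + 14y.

x = 9, y = 33/2, maximum P = 312

Vertices and P = 9x + 14y:
  (51/2, 0) → P = 459/2
  (9, 0) → P = 81
  (9, 33/2) → P = 312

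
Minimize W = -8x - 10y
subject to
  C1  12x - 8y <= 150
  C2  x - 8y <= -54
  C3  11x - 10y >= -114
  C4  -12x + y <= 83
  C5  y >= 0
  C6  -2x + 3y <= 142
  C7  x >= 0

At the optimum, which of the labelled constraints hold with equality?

Feasible corners and W = -8x - 10y:
  (204/11, 399/44) → W = -5259/22
  (603/8, 1509/16) → W = -12369/8
  (0, 27/4) → W = -135/2
  (0, 57/5) → W = -114

The minimum is at (603/8, 1509/16). Substituting into each constraint, equality holds for C1 and C3; the remaining constraints have slack.

C1 and C3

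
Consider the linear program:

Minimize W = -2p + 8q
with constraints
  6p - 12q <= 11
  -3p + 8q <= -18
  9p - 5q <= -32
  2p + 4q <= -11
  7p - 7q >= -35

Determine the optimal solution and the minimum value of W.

Vertices and W = -2p + 8q:
  (-32/3, -25/4) → W = -86/3
  (-71/6, -41/6) → W = -31
  (-58/5, -33/5) → W = -148/5

At the optimal vertex, 6p - 12q = 11 and 7p - 7q = -35.
Solving simultaneously gives p = -71/6, q = -41/6.

p = -71/6, q = -41/6, minimum W = -31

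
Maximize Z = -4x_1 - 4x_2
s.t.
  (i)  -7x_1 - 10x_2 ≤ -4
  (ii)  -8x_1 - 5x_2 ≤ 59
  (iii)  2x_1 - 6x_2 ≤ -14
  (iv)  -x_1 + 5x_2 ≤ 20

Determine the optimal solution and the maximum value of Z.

x_1 = -4, x_2 = 16/5, maximum Z = 16/5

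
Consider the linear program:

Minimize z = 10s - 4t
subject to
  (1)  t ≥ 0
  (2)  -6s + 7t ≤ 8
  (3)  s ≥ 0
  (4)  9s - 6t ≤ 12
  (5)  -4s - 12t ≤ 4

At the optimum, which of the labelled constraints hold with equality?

Vertices and z = 10s - 4t:
  (0, 0) → z = 0
  (4/3, 0) → z = 40/3
  (0, 8/7) → z = -32/7
  (44/9, 16/3) → z = 248/9

The minimum is at (0, 8/7). Substituting into each constraint, equality holds for (2) and (3); the remaining constraints have slack.

(2) and (3)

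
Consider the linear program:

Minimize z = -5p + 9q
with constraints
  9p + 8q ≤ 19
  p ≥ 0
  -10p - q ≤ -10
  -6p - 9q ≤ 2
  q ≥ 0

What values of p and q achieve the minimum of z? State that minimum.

p = 19/9, q = 0, minimum z = -95/9

Extreme points and z = -5p + 9q:
  (61/71, 100/71) → z = 595/71
  (19/9, 0) → z = -95/9
  (1, 0) → z = -5

The binding constraints are 9p + 8q = 19 and q = 0.
Solving simultaneously gives p = 19/9, q = 0.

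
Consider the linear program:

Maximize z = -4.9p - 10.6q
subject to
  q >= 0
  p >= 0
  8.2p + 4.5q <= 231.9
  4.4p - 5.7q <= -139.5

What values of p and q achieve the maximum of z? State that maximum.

p = 0, q = 465/19, maximum z = -4929/19

Corner points and z = -4.9p - 10.6q:
  (0, 773/15) → z = -40969/75
  (0, 465/19) → z = -4929/19
  (11568/1109, 36071/1109) → z = -2195179/5545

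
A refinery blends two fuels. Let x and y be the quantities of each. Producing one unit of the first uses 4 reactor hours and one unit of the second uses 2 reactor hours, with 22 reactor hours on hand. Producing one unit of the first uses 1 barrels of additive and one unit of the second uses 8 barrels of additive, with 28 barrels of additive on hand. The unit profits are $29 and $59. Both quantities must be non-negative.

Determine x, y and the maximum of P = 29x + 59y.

x = 4, y = 3, maximum P = 293

Feasible corners and P = 29x + 59y:
  (0, 0) → P = 0
  (0, 7/2) → P = 413/2
  (11/2, 0) → P = 319/2
  (4, 3) → P = 293

The binding constraints are 4x + 2y = 22 and x + 8y = 28.
Solving simultaneously gives x = 4, y = 3.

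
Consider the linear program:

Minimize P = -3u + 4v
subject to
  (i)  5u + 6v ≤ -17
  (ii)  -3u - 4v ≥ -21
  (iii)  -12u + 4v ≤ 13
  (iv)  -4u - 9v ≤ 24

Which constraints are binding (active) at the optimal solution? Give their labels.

(i) and (iv)

Feasible corners and P = -3u + 4v:
  (-73/46, -139/92) → P = -59/46
  (-3/7, -52/21) → P = -181/21
  (-213/124, -59/31) → P = -305/124

The minimum is at (-3/7, -52/21). Substituting into each constraint, equality holds for (i) and (iv); the remaining constraints have slack.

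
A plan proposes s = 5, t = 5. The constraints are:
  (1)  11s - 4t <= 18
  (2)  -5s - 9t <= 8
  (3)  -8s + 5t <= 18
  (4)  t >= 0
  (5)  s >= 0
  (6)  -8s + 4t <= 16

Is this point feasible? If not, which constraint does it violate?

not feasible — violates (1)

Constraint (1): 11s - 4t = 35, which is not ≤ 18. All other constraints are satisfied.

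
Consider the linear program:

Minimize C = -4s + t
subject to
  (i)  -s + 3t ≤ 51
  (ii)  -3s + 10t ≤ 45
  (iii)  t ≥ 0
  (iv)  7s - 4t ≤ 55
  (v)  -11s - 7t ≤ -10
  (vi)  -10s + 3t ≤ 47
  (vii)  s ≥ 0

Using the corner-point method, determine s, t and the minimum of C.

s = 365/29, t = 240/29, minimum C = -1220/29

At the optimal vertex, -3s + 10t = 45 and 7s - 4t = 55.
Solving simultaneously gives s = 365/29, t = 240/29.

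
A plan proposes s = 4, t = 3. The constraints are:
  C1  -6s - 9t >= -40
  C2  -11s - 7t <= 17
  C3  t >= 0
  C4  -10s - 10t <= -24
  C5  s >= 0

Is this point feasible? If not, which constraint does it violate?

not feasible — violates C1

Constraint C1: -6s - 9t = -51, which is not ≥ -40. All other constraints are satisfied.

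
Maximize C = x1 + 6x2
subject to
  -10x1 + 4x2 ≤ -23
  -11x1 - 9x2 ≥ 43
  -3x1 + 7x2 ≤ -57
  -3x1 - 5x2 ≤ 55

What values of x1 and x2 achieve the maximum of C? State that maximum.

Corner points and C = x1 + 6x2:
  (-67/58, -501/58) → C = -3073/58
  (-105/62, -619/62) → C = -3819/62
  (53/26, -189/26) → C = -1081/26
  (10, -17) → C = -92

x1 = 53/26, x2 = -189/26, maximum C = -1081/26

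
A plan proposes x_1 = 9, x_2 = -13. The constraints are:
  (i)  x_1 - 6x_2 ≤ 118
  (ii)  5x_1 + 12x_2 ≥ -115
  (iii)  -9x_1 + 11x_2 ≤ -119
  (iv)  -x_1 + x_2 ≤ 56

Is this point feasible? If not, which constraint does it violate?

(i): 87 ≤ 118 ✓
(ii): -111 ≥ -115 ✓
(iii): -224 ≤ -119 ✓
(iv): -22 ≤ 56 ✓

feasible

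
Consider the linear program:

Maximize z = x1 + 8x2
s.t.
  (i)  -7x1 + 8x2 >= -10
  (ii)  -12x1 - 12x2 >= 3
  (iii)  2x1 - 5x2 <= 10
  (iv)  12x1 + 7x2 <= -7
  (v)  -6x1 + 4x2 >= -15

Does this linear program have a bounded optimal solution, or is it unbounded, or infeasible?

unbounded

From the feasible point (-30/19, -50/19), moving in the direction (-12, 12) keeps every constraint satisfied while z increases without bound.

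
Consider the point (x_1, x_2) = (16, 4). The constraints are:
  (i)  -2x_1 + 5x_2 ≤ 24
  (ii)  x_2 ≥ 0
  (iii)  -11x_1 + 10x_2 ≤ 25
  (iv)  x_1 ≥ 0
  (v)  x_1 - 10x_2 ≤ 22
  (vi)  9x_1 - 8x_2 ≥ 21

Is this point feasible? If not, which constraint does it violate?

(i): -12 ≤ 24 ✓
(ii): 4 ≥ 0 ✓
(iii): -136 ≤ 25 ✓
(iv): 16 ≥ 0 ✓
(v): -24 ≤ 22 ✓
(vi): 112 ≥ 21 ✓

feasible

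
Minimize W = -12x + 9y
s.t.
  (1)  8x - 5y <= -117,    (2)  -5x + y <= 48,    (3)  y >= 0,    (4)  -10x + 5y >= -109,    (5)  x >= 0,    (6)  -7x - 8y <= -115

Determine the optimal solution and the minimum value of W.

The feasible region is unbounded (it extends along (1, 5), (1, 2)), but W strictly increases along every unbounded feasible direction, so there is no improving ray and the minimum is attained at a vertex.

x = 0, y = 117/5, minimum W = 1053/5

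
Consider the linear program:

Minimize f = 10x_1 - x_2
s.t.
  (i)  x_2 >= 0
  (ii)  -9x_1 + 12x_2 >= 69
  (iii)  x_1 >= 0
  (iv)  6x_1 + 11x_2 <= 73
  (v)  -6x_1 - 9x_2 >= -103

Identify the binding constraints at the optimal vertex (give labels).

(iii) and (iv)

Corner points and f = 10x_1 - x_2:
  (0, 23/4) → f = -23/4
  (13/19, 119/19) → f = 11/19
  (0, 73/11) → f = -73/11

The minimum is at (0, 73/11). Substituting into each constraint, equality holds for (iii) and (iv); the remaining constraints have slack.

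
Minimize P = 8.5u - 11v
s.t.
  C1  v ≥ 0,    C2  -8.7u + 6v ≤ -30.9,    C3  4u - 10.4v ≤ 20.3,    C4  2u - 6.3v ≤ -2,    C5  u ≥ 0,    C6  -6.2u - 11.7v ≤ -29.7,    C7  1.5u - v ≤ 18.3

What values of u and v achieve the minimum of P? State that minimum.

u = 263, v = 376.2, minimum P = -1902.7

Feasible corners and P = 8.5u - 11v:
  (6889/1427, 2640/1427) → P = 59033/2854
  (263, 1881/5) → P = -19027/10
  (11729/745, 792/149) → P = 112273/1490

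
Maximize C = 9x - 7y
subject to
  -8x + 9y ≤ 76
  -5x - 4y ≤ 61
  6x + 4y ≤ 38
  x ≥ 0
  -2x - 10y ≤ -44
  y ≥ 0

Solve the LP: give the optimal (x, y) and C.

Corner points and C = 9x - 7y:
  (19/43, 380/43) → C = -2489/43
  (0, 76/9) → C = -532/9
  (51/13, 47/13) → C = 10
  (0, 22/5) → C = -154/5

At the optimal vertex, 6x + 4y = 38 and -2x - 10y = -44.
Solving simultaneously gives x = 51/13, y = 47/13.

x = 51/13, y = 47/13, maximum C = 10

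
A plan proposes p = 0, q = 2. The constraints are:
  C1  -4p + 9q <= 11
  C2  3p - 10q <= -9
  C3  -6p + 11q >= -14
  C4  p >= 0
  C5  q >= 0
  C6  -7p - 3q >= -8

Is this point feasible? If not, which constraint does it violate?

Constraint C1: -4p + 9q = 18, which is not ≤ 11. All other constraints are satisfied.

not feasible — violates C1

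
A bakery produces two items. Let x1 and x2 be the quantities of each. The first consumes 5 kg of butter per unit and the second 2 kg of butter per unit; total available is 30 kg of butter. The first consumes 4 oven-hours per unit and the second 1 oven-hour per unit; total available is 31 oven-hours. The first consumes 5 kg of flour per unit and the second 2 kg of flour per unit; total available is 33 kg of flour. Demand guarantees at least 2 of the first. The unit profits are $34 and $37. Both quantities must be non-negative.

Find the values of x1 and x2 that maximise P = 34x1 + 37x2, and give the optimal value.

Vertices and P = 34x1 + 37x2:
  (6, 0) → P = 204
  (2, 0) → P = 68
  (2, 10) → P = 438

The optimum lies where 5x1 + 2x2 = 30 and x1 = 2.
Solving simultaneously gives x1 = 2, x2 = 10.

x1 = 2, x2 = 10, maximum P = 438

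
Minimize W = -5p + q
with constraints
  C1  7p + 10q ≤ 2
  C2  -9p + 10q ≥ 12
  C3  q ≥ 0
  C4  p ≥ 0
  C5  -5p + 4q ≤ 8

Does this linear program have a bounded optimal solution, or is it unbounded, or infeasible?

infeasible

The boundaries 7p + 10q = 2 and -9p + 10q = 12 meet at (-5/8, 51/80), but that point violates p ≥ 0. Every candidate vertex is excluded by some other constraint, so the feasible region is empty.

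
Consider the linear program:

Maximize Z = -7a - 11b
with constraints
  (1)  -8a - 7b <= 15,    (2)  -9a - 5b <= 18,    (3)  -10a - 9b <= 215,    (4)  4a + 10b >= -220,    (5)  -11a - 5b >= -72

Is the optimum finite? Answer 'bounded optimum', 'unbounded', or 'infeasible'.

bounded optimum

Corner points and Z = -7a - 11b:
  (-51/23, 9/23) → Z = 258/23
  (579/37, -741/37) → Z = 4098/37
The feasible region has finitely many vertices and no improving ray; the maximum is 4098/37 at (579/37, -741/37).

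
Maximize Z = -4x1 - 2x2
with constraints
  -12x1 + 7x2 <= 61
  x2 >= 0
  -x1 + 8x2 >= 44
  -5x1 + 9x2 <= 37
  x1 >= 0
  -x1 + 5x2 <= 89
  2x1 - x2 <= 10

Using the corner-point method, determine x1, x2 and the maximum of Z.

x1 = 100/31, x2 = 183/31, maximum Z = -766/31

Corner points and Z = -4x1 - 2x2:
  (100/31, 183/31) → Z = -766/31
  (124/15, 98/15) → Z = -692/15
  (127/13, 124/13) → Z = -756/13

The binding constraints are -x1 + 8x2 = 44 and -5x1 + 9x2 = 37.
Solving simultaneously gives x1 = 100/31, x2 = 183/31.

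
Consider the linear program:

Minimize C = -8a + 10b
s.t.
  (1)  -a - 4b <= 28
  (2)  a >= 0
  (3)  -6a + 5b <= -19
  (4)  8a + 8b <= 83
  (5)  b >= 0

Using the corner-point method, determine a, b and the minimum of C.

Vertices and C = -8a + 10b:
  (567/88, 173/44) → C = -269/22
  (19/6, 0) → C = -76/3
  (83/8, 0) → C = -83

The binding constraints are 8a + 8b = 83 and b = 0.
Solving simultaneously gives a = 83/8, b = 0.

a = 83/8, b = 0, minimum C = -83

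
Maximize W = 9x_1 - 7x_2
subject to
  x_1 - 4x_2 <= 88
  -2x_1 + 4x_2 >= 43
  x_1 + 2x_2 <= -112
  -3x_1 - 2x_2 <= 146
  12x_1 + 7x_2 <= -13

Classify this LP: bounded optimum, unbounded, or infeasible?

The boundaries x_1 - 4x_2 = 88 and -2x_1 + 4x_2 = 43 meet at (-131, -219/4), but that point violates -3x_1 - 2x_2 ≤ 146. Every candidate vertex is excluded by some other constraint, so the feasible region is empty.

infeasible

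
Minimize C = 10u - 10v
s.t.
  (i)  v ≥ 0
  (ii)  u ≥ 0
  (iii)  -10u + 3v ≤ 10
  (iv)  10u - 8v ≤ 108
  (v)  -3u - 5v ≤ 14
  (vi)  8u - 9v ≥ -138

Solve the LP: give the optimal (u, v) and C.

u = 54/11, v = 650/33, minimum C = -4880/33

Corner points and C = 10u - 10v:
  (0, 0) → C = 0
  (54/5, 0) → C = 108
  (0, 10/3) → C = -100/3
  (54/11, 650/33) → C = -4880/33
  (1038/13, 1122/13) → C = -840/13

The optimum lies where -10u + 3v = 10 and 8u - 9v = -138.
Solving simultaneously gives u = 54/11, v = 650/33.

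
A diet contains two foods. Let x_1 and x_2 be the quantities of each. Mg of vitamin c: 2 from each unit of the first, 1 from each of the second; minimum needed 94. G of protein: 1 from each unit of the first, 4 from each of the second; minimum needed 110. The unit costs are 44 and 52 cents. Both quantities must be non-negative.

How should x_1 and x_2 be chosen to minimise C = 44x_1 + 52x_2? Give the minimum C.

x_1 = 38, x_2 = 18, minimum C = 2608

Corner points and C = 44x_1 + 52x_2:
  (0, 94) → C = 4888
  (110, 0) → C = 4840
  (38, 18) → C = 2608
The feasible region is unbounded (it extends along (0, 1), (1, 0)), but C strictly increases along every unbounded feasible direction, so there is no improving ray and the minimum is attained at a vertex.

At the optimal vertex, 2x_1 + x_2 = 94 and x_1 + 4x_2 = 110.
Solving simultaneously gives x_1 = 38, x_2 = 18.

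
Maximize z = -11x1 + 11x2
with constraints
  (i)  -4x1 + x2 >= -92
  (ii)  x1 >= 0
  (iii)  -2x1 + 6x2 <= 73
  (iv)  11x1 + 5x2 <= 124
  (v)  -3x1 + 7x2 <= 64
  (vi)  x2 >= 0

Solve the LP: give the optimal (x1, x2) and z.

Feasible corners and z = -11x1 + 11x2:
  (0, 64/7) → z = 704/7
  (0, 0) → z = 0
  (137/23, 269/23) → z = 1452/23
  (124/11, 0) → z = -124

The binding constraints are x1 = 0 and -3x1 + 7x2 = 64.
Solving simultaneously gives x1 = 0, x2 = 64/7.

x1 = 0, x2 = 64/7, maximum z = 704/7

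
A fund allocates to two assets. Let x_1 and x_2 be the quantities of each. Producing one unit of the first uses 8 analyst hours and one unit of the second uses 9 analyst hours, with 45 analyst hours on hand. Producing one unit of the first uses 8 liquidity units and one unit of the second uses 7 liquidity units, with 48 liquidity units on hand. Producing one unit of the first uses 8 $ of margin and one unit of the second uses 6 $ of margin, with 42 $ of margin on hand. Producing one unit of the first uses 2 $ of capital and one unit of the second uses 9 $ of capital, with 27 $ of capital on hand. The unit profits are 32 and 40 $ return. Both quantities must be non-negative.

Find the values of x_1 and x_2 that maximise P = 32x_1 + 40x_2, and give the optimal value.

x_1 = 3, x_2 = 7/3, maximum P = 568/3

Corner points and P = 32x_1 + 40x_2:
  (0, 0) → P = 0
  (0, 3) → P = 120
  (21/4, 0) → P = 168
  (9/2, 1) → P = 184
  (3, 7/3) → P = 568/3

At the optimal vertex, 8x_1 + 9x_2 = 45 and 2x_1 + 9x_2 = 27.
Solving simultaneously gives x_1 = 3, x_2 = 7/3.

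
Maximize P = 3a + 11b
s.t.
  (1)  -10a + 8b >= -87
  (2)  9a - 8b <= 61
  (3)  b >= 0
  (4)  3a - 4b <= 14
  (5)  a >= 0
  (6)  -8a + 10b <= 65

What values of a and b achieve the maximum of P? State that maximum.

Vertices and P = 3a + 11b:
  (26, 173/8) → P = 2527/8
  (695/18, 673/18) → P = 4744/9
  (11, 19/4) → P = 341/4
  (14/3, 0) → P = 14
  (0, 0) → P = 0
  (0, 13/2) → P = 143/2

a = 695/18, b = 673/18, maximum P = 4744/9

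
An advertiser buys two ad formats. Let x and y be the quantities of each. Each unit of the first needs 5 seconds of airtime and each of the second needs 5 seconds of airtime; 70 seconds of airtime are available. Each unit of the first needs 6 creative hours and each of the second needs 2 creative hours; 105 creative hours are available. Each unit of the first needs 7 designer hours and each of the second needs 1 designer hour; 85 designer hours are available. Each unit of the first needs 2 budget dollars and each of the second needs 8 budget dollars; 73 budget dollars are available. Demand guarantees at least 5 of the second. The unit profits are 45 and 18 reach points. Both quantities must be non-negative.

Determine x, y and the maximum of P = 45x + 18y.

Feasible corners and P = 45x + 18y:
  (0, 73/8) → P = 657/4
  (0, 5) → P = 90
  (13/2, 15/2) → P = 855/2
  (9, 5) → P = 495

The optimum lies where 5x + 5y = 70 and y = 5.
Solving simultaneously gives x = 9, y = 5.

x = 9, y = 5, maximum P = 495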